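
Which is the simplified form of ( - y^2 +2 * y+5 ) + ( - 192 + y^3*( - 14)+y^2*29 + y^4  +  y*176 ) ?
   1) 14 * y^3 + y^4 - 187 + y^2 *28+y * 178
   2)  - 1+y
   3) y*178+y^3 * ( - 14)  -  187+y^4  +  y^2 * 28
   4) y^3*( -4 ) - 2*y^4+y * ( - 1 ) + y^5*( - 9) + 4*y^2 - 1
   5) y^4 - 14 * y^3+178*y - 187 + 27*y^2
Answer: 3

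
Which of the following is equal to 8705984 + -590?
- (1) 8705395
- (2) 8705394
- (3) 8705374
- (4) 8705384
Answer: 2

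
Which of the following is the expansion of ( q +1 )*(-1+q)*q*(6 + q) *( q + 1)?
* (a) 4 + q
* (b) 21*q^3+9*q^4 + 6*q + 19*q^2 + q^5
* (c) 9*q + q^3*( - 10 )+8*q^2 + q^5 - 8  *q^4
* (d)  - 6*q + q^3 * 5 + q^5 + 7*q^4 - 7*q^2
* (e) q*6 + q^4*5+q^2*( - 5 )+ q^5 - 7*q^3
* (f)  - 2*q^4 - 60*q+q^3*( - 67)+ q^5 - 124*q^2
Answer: d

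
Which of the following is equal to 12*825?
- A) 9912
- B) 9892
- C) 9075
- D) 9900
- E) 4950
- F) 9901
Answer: D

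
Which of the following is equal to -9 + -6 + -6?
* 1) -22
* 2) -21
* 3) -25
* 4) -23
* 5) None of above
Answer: 2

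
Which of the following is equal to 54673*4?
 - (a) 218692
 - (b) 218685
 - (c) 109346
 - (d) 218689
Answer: a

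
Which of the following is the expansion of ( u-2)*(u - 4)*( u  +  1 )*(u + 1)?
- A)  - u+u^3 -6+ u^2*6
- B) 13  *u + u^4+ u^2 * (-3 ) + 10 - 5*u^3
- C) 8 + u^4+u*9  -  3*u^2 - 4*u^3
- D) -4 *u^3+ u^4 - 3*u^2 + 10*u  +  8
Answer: D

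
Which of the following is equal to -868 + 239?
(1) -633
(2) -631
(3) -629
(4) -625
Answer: 3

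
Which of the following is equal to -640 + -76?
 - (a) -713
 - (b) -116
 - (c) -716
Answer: c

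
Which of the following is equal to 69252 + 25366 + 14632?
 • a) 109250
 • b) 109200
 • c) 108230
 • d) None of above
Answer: a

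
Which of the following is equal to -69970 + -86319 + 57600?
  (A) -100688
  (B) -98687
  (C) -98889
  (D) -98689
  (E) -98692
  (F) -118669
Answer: D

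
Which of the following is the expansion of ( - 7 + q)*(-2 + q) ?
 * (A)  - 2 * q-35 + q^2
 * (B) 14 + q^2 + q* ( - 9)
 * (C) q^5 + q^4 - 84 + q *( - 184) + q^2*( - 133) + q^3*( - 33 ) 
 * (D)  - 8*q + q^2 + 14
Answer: B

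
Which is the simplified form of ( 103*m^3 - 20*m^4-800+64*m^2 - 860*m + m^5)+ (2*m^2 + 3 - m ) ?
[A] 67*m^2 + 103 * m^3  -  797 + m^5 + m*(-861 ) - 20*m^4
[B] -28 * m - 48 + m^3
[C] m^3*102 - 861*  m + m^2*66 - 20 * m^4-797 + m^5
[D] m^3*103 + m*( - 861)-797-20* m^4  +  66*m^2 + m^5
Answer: D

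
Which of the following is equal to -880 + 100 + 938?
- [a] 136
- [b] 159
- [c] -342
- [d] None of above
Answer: d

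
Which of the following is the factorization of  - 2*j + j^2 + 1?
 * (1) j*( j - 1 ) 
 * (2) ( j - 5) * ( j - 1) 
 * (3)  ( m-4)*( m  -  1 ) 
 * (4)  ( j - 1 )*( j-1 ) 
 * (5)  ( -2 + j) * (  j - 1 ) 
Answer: 4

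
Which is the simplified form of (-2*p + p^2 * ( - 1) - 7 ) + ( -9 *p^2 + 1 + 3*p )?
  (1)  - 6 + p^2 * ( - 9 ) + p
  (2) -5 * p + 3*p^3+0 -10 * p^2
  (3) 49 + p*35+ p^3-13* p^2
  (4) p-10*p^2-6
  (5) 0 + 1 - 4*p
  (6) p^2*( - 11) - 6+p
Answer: 4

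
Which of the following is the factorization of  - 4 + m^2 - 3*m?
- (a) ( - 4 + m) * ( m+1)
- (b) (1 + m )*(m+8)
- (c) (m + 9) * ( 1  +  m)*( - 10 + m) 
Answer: a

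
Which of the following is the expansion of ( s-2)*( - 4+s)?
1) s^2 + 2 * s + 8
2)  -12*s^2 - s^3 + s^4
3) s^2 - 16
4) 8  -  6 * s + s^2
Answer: 4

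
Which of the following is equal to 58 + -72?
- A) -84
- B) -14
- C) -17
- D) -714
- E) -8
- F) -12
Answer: B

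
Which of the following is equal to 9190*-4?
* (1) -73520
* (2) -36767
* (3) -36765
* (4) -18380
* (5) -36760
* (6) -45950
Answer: 5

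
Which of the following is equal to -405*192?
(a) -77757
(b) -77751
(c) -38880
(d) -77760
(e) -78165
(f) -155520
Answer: d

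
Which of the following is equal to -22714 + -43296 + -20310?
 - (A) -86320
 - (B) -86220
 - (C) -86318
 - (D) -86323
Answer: A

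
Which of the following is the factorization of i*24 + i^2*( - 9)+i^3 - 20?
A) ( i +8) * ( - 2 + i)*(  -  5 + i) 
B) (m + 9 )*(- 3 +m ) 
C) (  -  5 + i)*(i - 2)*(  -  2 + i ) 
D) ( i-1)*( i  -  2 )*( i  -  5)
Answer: C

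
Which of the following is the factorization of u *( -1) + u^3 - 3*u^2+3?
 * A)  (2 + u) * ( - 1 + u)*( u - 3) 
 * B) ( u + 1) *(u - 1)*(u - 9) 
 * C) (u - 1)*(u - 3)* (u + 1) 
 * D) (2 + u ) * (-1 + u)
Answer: C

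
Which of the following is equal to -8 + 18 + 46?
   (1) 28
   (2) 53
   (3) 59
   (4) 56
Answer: 4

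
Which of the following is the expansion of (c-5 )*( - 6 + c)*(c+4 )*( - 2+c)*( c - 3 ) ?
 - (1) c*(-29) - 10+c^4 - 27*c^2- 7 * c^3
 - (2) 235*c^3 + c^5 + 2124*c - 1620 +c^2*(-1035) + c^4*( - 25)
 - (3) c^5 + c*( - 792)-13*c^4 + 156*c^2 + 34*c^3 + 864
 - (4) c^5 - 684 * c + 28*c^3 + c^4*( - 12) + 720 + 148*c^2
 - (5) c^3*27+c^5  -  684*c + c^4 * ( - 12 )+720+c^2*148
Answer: 5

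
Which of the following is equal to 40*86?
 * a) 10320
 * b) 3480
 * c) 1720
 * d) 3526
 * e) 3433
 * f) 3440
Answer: f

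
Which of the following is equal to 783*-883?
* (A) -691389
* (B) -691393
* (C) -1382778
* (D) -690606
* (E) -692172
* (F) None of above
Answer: A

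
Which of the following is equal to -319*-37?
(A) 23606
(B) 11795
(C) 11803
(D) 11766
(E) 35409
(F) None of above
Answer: C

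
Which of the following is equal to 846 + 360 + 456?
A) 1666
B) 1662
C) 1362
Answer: B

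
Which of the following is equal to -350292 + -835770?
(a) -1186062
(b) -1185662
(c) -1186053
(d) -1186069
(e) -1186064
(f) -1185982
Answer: a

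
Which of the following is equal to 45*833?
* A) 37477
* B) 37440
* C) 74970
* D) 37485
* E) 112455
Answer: D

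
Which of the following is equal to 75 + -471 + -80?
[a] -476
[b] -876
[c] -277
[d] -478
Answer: a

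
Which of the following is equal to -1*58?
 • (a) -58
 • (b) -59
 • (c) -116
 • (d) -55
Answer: a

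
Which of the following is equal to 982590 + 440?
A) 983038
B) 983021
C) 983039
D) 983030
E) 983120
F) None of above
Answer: D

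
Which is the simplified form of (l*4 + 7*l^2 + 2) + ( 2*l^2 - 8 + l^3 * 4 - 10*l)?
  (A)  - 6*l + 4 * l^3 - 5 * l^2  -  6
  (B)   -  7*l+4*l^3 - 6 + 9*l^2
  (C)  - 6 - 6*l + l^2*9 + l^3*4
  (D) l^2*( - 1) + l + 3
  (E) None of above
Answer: C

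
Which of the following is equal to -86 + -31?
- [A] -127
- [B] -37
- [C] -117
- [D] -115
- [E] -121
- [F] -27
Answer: C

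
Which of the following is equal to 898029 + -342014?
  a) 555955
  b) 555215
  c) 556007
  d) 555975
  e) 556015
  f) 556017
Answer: e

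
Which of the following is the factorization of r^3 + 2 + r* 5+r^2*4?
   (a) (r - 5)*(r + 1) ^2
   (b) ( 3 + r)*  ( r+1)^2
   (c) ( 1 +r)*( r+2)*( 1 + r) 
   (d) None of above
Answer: c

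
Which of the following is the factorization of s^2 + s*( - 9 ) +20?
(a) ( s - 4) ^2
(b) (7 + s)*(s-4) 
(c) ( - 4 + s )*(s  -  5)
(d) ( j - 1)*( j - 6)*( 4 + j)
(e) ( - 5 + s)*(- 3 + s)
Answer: c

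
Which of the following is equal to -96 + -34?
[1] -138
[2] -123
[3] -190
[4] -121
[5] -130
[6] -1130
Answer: 5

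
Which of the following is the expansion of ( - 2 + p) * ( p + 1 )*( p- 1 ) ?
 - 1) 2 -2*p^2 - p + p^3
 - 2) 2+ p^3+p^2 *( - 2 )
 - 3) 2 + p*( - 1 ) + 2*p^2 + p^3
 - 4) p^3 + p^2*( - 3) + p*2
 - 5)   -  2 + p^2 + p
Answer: 1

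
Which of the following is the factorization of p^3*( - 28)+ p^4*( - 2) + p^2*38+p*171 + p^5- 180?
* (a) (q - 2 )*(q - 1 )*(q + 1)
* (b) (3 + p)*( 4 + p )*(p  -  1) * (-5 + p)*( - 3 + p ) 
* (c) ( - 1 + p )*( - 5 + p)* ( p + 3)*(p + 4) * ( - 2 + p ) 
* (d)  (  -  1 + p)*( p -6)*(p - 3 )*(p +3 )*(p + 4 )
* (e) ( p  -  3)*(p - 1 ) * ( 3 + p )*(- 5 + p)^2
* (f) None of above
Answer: b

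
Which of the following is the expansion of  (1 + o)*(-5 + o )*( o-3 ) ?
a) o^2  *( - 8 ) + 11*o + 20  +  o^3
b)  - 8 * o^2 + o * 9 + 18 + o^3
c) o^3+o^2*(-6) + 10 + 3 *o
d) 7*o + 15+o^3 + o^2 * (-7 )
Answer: d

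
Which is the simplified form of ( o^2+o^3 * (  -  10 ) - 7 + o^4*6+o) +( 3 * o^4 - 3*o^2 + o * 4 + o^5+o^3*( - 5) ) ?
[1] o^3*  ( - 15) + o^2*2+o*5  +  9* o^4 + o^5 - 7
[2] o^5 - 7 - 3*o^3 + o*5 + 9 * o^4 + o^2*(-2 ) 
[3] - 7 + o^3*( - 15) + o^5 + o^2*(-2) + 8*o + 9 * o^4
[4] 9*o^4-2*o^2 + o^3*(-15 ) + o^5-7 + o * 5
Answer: 4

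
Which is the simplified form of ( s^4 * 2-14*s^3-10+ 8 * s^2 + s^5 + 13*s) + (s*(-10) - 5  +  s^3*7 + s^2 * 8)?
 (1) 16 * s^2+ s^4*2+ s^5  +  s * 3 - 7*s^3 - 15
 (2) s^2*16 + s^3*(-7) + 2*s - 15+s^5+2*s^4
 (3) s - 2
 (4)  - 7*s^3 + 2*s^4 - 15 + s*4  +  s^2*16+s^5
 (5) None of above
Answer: 1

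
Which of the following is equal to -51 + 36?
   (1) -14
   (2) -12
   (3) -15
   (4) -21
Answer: 3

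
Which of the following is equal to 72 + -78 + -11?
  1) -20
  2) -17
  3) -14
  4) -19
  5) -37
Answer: 2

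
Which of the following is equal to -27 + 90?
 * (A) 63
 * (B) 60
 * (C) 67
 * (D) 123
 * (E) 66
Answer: A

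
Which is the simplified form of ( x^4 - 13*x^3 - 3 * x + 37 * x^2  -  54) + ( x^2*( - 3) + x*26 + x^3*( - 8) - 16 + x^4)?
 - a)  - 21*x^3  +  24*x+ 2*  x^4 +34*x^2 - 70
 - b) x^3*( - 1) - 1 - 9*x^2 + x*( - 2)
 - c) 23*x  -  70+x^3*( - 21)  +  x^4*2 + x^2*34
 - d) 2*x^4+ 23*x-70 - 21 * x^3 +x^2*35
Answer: c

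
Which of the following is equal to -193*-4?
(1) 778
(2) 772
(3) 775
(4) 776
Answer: 2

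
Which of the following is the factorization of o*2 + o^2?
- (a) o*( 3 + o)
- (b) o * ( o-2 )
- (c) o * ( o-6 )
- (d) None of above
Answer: d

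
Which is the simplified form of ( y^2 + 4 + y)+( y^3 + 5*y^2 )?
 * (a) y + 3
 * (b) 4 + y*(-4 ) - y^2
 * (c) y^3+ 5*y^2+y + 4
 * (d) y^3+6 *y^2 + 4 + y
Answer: d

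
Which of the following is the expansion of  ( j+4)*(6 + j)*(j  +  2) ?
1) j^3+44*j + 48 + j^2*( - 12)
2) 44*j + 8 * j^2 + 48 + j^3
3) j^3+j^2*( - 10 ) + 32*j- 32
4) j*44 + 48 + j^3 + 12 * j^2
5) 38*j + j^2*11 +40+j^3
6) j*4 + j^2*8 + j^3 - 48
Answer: 4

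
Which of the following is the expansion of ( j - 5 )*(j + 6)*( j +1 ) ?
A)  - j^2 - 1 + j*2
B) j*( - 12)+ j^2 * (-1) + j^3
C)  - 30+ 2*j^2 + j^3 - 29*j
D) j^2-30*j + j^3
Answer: C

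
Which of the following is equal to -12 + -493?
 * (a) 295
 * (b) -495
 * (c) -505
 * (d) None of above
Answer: c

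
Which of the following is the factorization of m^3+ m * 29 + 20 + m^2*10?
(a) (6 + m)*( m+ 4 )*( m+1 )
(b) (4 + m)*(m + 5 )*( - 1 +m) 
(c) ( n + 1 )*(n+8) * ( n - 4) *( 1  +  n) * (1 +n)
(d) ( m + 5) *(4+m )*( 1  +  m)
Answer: d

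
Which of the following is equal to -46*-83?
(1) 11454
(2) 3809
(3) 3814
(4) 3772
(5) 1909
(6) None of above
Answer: 6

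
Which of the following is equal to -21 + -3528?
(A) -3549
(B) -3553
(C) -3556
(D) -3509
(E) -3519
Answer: A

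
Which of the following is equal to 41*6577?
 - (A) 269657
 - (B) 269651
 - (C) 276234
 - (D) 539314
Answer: A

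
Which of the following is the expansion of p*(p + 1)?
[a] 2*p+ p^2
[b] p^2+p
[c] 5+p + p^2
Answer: b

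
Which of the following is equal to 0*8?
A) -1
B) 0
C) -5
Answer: B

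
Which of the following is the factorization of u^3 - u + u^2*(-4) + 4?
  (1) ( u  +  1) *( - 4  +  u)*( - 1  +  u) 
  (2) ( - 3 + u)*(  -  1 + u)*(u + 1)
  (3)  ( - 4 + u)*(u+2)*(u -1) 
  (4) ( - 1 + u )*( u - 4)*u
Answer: 1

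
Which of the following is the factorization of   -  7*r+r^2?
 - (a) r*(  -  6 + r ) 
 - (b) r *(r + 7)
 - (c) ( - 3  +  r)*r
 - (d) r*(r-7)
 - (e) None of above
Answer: d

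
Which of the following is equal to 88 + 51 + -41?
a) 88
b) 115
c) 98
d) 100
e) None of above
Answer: c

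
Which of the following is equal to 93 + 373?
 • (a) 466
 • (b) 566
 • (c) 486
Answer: a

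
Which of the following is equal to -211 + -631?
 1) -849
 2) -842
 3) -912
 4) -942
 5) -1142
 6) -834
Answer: 2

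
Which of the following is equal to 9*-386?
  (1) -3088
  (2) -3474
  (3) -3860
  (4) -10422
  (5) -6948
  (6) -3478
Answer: 2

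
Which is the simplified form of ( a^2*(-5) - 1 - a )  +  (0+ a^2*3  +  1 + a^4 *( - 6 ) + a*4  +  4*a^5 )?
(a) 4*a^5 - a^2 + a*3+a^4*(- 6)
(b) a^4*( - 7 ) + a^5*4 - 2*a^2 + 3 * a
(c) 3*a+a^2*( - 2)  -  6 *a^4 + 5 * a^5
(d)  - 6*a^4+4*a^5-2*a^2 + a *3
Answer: d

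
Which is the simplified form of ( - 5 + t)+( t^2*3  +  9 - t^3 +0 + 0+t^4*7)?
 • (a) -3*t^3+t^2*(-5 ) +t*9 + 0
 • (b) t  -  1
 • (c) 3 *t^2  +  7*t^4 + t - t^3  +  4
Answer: c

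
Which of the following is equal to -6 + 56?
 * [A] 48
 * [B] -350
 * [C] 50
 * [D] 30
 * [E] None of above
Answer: C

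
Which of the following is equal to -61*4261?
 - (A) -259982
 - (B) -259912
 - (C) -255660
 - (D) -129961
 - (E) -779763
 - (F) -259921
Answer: F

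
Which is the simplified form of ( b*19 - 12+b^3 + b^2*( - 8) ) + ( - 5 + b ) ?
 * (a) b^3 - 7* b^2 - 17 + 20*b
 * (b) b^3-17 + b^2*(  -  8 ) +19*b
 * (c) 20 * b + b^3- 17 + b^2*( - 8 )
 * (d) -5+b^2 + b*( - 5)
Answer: c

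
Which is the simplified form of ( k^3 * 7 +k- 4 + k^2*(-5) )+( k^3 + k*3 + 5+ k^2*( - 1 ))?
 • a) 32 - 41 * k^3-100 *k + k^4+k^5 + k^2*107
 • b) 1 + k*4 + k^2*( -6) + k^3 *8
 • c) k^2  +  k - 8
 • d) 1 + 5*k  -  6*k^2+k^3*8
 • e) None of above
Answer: b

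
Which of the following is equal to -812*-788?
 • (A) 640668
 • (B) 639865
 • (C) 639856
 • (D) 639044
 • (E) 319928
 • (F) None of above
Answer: C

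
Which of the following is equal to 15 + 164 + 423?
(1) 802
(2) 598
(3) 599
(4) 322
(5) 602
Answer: 5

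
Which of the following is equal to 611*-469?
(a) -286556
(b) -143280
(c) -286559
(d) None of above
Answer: c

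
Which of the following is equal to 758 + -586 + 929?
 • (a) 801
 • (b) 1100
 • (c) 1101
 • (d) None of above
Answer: c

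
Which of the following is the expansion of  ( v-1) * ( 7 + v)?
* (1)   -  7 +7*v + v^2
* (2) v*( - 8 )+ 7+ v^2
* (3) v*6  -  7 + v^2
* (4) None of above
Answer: 3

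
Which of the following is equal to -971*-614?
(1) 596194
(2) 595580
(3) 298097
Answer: 1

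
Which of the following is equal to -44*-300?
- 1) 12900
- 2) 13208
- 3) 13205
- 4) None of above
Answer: 4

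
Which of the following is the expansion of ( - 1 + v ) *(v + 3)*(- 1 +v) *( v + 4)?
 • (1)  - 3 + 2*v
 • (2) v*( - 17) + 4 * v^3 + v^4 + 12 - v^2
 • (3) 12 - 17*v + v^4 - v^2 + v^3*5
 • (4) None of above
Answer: 3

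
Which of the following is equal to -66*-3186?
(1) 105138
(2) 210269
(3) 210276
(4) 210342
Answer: 3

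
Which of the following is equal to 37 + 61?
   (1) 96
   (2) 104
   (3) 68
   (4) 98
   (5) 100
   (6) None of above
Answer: 4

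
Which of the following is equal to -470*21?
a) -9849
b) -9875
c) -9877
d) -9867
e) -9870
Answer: e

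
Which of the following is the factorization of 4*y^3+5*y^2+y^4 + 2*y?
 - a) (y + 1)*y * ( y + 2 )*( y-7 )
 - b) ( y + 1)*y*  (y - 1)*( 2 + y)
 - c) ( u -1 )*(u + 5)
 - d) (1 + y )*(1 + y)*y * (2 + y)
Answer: d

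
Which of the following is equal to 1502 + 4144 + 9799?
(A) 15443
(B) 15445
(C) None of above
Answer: B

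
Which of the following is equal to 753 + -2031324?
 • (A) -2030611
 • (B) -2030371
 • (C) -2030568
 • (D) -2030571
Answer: D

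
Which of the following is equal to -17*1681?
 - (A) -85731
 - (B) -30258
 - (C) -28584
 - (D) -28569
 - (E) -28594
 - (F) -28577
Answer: F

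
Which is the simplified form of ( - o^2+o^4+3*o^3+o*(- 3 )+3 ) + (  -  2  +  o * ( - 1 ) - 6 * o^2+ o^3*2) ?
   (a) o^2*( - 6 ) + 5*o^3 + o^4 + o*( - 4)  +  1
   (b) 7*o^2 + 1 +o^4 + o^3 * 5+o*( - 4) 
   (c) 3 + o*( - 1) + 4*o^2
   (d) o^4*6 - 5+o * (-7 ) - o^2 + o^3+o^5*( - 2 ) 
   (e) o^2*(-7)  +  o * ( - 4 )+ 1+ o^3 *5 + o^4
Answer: e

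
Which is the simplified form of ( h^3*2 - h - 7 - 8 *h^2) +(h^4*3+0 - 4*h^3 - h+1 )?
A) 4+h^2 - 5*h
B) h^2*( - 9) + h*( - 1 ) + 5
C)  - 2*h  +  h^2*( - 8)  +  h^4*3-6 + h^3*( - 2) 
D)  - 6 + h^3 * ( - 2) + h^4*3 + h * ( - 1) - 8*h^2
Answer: C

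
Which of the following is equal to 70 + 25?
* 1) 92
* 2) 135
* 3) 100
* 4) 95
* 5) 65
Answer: 4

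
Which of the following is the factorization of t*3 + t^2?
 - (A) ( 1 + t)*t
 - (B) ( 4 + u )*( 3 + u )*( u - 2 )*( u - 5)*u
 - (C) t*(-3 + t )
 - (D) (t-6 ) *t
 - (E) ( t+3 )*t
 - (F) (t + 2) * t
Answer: E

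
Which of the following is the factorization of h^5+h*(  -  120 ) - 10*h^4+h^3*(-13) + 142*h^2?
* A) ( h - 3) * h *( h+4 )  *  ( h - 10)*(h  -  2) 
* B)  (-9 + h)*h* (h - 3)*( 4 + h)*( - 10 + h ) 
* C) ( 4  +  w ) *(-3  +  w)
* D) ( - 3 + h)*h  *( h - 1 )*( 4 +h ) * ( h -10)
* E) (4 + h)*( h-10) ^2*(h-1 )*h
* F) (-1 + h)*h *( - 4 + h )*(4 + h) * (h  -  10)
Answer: D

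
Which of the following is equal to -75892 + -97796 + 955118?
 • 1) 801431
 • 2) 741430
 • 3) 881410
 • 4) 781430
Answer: 4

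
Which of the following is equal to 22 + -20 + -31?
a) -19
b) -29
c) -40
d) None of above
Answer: b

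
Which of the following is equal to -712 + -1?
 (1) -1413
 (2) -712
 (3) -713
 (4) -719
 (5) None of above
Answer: 3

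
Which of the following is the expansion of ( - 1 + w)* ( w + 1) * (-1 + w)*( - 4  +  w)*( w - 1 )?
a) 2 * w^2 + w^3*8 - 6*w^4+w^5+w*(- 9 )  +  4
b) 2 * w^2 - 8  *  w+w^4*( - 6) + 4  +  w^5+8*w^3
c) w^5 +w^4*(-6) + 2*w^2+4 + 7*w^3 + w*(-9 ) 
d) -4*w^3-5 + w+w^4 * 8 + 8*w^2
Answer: a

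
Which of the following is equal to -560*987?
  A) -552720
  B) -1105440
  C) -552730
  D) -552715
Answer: A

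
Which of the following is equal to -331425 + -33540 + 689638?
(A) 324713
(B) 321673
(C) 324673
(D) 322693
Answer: C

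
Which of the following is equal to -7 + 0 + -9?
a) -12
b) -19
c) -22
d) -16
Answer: d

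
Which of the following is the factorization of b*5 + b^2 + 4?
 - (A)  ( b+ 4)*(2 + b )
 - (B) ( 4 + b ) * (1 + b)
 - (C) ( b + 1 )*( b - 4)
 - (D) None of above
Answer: B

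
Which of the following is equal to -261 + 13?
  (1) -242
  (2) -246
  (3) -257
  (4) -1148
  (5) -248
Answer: 5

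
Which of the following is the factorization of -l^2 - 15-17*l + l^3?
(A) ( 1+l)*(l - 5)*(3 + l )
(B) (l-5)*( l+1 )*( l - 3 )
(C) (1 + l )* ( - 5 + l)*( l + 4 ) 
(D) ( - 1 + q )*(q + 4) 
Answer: A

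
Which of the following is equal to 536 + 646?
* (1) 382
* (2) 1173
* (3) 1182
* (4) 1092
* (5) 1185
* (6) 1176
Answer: 3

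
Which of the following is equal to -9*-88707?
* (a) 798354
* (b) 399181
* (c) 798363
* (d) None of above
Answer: c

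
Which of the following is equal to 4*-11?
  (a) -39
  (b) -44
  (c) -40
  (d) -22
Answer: b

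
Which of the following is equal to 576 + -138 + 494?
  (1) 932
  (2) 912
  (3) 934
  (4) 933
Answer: 1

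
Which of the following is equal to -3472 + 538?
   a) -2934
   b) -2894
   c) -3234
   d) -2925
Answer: a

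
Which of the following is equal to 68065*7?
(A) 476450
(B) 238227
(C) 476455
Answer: C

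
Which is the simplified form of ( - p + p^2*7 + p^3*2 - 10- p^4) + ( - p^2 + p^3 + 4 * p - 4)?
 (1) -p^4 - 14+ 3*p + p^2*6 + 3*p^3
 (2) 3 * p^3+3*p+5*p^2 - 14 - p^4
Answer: 1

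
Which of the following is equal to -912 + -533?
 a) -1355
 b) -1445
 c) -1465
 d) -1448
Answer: b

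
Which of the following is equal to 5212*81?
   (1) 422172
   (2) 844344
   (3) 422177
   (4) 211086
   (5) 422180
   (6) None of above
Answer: 1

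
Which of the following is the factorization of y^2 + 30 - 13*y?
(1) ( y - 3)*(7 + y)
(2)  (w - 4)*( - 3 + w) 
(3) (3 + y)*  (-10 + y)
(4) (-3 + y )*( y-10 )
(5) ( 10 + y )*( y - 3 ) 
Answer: 4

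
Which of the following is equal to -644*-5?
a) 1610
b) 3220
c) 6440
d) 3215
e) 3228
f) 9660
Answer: b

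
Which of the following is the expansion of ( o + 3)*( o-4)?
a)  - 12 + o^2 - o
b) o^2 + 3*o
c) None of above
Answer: a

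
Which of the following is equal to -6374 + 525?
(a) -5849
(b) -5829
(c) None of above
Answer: a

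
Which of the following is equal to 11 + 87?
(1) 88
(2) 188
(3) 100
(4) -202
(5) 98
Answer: 5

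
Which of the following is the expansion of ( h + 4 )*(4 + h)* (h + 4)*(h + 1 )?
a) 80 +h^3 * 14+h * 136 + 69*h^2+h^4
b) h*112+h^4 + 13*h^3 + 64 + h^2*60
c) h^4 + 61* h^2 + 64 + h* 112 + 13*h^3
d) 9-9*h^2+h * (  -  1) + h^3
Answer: b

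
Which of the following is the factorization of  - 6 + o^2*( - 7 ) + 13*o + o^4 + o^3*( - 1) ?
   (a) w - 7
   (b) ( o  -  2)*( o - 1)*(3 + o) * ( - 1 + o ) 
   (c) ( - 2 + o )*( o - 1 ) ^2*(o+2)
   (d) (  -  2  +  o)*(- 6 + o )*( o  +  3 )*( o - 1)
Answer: b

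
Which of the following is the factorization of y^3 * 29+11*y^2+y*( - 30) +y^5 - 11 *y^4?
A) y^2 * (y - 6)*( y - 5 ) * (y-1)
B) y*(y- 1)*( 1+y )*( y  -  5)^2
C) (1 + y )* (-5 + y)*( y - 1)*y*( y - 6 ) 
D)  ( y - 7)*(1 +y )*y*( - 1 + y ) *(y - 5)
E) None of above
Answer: C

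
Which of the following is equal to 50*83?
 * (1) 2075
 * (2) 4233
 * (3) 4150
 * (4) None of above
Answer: 3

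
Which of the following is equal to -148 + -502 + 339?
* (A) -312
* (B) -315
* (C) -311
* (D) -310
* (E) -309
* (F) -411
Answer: C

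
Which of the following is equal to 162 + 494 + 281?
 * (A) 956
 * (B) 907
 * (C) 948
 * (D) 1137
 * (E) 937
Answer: E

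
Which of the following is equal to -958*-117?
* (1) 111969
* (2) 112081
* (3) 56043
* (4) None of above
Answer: 4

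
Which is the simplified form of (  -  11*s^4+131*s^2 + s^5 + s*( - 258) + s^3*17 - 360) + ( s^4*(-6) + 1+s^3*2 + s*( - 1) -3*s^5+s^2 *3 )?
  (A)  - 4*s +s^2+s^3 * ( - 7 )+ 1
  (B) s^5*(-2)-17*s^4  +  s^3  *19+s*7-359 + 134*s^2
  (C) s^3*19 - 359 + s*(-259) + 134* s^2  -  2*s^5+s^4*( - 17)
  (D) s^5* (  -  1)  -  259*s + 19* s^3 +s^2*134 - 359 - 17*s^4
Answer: C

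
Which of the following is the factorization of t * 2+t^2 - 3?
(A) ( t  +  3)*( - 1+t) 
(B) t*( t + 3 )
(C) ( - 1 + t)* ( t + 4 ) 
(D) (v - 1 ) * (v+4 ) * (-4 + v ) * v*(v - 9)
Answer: A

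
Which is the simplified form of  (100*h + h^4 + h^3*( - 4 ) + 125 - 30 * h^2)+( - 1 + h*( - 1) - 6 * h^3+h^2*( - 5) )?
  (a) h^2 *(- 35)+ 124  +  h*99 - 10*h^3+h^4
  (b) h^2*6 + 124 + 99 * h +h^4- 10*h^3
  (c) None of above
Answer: a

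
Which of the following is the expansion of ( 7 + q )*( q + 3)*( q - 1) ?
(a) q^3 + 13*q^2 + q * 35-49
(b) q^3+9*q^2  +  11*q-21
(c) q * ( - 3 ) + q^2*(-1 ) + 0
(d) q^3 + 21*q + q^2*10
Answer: b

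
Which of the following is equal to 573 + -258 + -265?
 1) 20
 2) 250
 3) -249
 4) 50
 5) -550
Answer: 4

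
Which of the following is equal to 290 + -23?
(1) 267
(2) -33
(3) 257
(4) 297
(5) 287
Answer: 1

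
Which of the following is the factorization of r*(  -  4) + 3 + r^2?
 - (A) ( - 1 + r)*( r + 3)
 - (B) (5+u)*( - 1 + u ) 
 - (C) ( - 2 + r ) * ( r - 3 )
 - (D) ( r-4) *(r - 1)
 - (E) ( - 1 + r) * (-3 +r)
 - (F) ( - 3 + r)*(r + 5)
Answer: E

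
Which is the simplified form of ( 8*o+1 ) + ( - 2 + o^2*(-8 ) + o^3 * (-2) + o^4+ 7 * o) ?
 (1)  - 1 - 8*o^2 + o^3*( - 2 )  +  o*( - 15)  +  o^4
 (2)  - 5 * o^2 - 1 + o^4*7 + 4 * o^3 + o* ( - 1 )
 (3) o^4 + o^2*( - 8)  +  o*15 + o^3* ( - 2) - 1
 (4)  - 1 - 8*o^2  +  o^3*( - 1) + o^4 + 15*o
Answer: 3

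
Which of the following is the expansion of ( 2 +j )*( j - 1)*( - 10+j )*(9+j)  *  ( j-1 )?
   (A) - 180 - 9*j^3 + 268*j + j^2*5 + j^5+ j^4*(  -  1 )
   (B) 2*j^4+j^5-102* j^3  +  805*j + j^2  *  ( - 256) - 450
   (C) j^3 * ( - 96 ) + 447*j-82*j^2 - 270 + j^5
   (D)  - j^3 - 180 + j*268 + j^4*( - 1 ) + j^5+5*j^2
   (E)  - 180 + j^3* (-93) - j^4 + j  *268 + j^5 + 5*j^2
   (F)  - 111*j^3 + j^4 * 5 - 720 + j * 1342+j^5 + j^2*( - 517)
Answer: E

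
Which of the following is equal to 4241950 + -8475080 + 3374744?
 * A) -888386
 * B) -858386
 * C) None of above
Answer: B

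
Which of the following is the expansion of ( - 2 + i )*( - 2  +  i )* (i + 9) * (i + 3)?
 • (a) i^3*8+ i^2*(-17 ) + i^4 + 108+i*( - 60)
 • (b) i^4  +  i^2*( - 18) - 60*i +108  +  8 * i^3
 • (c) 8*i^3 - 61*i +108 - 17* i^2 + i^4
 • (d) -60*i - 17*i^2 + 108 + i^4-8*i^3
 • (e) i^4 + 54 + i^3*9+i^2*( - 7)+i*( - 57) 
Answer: a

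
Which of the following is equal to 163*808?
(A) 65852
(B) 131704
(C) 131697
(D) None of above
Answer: B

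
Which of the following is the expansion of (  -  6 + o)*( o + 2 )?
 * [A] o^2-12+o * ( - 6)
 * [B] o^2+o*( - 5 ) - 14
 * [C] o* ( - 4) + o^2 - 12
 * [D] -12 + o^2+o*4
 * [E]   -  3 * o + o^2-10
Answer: C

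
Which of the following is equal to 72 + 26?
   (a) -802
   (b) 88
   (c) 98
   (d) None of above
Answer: c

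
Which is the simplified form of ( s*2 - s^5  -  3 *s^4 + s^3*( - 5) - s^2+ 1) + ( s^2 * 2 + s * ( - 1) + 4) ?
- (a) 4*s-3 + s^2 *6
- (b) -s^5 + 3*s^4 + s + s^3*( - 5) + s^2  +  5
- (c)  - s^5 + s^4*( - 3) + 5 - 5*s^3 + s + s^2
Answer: c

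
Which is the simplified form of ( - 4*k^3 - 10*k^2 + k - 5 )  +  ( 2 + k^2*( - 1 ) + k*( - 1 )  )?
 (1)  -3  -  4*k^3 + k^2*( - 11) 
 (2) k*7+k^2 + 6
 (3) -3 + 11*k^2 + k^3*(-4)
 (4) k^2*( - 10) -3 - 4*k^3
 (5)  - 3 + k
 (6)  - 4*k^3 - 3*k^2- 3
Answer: 1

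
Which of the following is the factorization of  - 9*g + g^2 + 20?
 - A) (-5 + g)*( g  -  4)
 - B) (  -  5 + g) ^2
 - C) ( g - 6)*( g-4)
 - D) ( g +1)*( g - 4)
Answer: A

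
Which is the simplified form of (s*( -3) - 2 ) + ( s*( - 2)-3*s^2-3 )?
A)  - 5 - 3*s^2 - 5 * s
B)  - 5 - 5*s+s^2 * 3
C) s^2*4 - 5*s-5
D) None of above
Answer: A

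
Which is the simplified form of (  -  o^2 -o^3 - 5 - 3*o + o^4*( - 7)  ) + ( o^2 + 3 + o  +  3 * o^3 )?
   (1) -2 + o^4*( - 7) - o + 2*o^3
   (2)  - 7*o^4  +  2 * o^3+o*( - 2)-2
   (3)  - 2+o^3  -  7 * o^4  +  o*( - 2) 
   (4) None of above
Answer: 2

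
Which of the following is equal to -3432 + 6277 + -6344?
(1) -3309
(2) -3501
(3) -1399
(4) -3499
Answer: 4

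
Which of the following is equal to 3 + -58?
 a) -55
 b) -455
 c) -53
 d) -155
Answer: a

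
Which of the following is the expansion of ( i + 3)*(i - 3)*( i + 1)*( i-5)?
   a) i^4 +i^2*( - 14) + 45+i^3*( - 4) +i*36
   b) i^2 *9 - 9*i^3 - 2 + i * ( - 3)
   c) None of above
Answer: a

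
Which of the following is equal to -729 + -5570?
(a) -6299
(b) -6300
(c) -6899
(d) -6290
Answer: a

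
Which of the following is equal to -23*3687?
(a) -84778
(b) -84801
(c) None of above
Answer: b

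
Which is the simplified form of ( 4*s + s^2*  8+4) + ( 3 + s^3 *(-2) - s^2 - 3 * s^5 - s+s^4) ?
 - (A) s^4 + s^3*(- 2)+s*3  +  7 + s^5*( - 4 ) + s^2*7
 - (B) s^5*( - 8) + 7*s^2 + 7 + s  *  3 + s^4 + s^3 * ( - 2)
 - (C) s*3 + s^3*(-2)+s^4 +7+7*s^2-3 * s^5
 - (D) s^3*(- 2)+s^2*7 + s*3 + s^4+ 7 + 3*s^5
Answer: C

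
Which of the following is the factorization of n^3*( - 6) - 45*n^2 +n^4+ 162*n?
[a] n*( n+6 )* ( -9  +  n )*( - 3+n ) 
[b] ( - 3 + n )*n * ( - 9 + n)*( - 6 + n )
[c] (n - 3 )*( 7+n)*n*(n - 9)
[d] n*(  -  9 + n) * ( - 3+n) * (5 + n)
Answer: a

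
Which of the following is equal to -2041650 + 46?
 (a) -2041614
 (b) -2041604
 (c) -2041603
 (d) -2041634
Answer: b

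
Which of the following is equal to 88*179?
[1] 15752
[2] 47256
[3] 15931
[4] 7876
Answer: 1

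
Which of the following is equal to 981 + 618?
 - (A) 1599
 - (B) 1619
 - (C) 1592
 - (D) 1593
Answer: A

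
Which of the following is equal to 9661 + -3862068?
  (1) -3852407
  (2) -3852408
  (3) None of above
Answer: 1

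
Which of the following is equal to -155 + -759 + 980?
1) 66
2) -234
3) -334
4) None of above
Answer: 1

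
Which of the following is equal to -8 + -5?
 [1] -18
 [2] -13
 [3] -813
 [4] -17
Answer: 2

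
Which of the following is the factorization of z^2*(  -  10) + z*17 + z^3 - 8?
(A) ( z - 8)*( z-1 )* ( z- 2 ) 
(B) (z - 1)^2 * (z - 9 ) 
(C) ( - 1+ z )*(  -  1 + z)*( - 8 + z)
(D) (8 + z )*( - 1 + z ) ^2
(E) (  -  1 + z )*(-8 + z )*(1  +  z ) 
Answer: C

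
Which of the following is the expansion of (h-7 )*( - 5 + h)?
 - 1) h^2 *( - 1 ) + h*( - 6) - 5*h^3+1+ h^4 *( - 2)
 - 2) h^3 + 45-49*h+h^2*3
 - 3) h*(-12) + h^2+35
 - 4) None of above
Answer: 3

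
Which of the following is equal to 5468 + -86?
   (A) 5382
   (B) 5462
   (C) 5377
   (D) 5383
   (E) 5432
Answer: A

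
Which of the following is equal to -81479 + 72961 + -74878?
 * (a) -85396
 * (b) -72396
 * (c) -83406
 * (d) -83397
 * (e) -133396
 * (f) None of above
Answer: f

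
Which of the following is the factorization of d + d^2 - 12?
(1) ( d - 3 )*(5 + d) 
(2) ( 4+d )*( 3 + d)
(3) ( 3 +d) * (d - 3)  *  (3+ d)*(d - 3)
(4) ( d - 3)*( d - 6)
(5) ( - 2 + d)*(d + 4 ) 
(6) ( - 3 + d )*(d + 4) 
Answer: 6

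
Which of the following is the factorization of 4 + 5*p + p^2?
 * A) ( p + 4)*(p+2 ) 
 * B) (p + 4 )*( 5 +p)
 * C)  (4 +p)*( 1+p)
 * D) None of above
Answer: C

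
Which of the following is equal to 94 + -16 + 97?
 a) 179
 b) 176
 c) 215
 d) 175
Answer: d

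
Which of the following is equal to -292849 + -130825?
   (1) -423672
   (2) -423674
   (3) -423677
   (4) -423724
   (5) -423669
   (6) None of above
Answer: 2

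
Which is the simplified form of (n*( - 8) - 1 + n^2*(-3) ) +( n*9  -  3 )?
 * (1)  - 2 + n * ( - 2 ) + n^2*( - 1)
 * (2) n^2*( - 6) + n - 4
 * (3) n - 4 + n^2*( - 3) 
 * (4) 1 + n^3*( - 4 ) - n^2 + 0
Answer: 3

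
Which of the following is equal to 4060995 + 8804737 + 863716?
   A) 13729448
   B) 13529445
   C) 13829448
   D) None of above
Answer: A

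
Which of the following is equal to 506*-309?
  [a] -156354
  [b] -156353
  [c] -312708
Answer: a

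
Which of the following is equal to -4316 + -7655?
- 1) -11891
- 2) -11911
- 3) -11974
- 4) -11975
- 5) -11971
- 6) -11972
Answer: 5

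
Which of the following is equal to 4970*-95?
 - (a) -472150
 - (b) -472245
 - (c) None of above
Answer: a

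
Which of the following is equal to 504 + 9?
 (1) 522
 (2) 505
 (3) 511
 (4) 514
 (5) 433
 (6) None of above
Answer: 6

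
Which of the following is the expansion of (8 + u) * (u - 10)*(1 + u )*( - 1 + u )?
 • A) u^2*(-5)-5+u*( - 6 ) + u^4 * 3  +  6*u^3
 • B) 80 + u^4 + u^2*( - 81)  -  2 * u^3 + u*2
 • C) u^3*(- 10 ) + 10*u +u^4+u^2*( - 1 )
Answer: B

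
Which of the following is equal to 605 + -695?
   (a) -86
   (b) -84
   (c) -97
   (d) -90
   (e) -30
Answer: d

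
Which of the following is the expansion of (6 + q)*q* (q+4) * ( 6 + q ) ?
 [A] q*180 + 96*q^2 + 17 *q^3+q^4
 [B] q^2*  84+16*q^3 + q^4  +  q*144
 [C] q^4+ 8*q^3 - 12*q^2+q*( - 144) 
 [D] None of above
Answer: B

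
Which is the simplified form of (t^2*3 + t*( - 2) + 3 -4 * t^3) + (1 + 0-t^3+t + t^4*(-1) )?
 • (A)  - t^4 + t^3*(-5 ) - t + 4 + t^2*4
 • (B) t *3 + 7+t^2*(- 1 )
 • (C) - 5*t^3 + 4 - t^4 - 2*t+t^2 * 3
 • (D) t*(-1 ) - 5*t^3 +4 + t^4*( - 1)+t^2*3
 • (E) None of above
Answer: D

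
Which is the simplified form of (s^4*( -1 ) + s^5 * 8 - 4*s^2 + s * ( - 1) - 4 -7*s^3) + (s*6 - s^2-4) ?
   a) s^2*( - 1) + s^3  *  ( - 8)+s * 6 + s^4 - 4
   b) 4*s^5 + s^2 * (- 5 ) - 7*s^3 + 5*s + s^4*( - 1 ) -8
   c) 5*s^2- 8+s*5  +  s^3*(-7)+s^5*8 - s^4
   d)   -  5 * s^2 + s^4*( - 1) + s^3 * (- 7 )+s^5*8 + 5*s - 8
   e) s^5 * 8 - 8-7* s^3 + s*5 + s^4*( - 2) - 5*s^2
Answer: d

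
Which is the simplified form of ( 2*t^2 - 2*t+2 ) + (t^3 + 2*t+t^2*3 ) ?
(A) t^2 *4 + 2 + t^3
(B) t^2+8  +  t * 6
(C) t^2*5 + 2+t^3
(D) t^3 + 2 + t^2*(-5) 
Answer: C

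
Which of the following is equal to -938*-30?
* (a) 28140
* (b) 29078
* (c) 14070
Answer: a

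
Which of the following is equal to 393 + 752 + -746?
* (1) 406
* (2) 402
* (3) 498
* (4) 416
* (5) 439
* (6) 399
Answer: 6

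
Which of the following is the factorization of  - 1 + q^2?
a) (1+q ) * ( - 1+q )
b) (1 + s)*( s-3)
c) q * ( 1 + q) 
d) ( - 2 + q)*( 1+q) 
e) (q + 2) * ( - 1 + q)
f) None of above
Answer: a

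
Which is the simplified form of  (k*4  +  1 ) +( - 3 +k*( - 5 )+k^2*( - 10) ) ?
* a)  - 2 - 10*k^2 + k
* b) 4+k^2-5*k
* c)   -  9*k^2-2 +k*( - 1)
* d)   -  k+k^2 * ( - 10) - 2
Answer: d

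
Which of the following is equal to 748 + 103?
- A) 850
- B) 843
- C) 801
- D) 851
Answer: D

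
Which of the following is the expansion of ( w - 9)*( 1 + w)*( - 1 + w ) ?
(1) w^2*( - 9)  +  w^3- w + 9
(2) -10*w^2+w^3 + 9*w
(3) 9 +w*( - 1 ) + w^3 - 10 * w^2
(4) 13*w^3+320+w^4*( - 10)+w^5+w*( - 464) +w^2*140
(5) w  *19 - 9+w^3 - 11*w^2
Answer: 1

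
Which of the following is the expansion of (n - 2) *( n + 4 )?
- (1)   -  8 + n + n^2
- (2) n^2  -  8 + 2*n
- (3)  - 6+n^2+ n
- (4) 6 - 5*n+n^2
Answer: 2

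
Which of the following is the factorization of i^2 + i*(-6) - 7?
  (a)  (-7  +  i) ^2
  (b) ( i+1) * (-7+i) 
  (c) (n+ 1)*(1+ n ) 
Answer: b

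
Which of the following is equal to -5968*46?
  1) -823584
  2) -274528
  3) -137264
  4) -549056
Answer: 2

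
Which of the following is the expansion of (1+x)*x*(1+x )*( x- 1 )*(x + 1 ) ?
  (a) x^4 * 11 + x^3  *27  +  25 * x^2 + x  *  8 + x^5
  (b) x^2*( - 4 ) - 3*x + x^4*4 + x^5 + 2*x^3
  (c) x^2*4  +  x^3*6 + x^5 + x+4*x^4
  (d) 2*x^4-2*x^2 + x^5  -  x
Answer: d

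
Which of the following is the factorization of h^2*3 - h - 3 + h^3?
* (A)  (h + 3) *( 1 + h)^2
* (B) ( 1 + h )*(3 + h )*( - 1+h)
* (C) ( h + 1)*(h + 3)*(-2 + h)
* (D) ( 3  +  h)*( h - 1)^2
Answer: B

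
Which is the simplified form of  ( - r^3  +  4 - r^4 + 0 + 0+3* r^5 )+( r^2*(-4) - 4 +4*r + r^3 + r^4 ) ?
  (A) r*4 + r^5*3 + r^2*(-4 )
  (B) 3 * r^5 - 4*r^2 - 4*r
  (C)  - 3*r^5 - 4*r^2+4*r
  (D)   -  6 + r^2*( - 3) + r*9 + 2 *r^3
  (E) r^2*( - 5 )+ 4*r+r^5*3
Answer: A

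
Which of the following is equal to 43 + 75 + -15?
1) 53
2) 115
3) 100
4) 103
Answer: 4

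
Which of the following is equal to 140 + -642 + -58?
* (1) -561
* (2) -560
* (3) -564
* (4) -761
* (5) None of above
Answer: 2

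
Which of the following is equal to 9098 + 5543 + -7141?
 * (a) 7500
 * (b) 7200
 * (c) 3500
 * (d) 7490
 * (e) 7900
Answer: a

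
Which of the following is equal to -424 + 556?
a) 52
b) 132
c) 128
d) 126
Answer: b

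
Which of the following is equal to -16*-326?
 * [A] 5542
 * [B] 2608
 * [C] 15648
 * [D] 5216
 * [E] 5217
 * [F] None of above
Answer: D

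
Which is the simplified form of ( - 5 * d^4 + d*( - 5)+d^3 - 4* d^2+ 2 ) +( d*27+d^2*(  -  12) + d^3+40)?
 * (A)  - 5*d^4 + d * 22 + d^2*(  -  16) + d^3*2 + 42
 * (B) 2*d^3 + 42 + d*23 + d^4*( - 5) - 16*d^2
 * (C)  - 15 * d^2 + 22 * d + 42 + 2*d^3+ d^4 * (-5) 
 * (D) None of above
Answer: A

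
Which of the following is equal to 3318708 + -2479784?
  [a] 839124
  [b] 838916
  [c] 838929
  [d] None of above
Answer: d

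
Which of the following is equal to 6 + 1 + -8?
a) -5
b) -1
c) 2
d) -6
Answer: b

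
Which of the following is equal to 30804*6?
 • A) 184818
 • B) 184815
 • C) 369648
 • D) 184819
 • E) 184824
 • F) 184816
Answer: E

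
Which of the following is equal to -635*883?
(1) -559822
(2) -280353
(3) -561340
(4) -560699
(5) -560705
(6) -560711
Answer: 5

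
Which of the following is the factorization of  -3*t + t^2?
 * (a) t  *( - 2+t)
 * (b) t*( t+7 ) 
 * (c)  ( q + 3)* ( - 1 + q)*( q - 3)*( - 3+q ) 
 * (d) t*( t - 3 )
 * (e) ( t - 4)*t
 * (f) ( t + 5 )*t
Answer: d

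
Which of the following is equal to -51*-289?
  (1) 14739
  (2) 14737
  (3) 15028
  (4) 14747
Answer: 1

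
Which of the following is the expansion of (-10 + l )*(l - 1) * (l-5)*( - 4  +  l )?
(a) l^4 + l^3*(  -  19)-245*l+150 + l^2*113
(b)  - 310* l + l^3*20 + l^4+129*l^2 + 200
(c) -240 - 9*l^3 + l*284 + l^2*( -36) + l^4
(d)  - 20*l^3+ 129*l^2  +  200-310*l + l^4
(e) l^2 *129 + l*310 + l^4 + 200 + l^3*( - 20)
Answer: d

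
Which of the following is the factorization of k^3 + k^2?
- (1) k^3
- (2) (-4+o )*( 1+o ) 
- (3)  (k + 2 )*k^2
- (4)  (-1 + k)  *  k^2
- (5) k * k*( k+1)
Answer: 5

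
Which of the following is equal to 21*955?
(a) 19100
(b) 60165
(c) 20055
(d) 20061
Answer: c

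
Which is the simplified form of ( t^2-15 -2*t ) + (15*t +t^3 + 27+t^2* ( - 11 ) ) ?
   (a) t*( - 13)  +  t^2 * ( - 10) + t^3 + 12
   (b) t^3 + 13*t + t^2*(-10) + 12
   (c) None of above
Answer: b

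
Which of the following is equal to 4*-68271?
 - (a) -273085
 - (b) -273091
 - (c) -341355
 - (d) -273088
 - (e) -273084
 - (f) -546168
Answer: e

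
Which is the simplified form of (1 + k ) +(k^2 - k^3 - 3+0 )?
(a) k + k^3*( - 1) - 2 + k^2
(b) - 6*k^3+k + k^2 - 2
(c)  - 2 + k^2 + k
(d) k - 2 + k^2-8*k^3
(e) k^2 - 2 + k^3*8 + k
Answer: a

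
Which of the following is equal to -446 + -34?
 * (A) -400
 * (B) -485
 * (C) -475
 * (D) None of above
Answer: D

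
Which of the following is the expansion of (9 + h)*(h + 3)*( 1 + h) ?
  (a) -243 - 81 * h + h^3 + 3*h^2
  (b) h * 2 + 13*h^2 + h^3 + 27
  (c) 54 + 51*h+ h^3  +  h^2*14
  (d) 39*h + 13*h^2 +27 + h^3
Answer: d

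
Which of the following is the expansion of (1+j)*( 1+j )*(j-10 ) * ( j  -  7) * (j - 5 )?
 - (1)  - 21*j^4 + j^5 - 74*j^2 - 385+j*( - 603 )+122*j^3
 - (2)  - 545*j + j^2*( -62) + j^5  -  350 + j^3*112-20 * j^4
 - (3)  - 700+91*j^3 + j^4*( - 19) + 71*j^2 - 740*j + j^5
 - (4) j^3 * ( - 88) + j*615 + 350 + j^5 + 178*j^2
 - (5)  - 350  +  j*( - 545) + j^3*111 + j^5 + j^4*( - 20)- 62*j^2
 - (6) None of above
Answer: 2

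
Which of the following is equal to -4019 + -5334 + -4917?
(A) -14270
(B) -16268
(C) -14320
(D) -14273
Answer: A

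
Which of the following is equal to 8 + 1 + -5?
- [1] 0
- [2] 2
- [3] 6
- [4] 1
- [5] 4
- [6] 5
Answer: 5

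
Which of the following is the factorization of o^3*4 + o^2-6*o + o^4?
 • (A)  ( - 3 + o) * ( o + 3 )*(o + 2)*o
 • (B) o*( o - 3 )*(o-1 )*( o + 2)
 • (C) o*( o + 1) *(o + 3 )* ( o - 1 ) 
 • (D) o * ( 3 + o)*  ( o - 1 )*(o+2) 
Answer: D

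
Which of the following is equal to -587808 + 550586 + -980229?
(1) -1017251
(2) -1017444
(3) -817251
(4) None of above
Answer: 4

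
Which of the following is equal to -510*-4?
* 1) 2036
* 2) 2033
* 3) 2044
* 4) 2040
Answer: 4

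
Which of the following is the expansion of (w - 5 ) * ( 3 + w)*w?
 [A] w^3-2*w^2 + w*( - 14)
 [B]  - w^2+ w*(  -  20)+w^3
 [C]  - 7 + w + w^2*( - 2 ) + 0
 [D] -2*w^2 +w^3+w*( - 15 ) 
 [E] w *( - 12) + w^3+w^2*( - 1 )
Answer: D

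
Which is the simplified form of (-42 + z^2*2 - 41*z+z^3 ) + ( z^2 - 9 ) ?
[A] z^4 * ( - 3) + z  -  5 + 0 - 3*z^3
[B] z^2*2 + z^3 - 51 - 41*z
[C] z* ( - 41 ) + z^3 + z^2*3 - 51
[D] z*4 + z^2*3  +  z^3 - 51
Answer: C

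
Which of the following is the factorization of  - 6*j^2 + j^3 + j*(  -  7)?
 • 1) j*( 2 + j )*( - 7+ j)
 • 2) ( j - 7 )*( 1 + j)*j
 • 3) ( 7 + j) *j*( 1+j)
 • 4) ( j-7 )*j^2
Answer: 2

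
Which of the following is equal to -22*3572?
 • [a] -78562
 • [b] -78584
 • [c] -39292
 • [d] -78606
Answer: b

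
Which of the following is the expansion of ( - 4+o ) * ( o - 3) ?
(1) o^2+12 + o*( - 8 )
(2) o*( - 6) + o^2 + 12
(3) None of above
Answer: 3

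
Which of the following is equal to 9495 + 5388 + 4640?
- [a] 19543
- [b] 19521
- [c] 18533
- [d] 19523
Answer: d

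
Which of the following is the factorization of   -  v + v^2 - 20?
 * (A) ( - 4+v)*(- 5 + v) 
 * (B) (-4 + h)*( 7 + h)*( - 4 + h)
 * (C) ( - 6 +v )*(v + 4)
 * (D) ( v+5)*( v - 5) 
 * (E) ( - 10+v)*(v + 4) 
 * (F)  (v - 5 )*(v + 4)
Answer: F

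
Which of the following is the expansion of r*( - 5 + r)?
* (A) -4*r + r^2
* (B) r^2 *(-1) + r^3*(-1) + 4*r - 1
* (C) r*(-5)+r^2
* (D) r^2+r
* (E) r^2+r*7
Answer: C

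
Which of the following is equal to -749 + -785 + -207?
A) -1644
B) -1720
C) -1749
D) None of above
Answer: D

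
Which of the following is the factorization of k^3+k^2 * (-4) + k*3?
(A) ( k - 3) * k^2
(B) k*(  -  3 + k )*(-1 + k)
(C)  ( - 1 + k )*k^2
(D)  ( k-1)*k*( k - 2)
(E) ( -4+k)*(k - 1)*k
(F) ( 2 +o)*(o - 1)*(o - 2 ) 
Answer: B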